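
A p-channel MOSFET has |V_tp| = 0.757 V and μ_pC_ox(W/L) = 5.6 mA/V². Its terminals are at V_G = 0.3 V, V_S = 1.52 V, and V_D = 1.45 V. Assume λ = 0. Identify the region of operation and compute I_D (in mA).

Triode; I_D = 0.168 mA

V_SG = V_S − V_G = 1.52 − 0.3 = 1.22 V; V_SD = V_S − V_D = 1.52 − 1.45 = 0.07 V.
V_ov = V_SG − |V_tp| = 1.22 − 0.757 = 0.463 V.
Since V_SD = 0.07 V < V_ov = 0.463 V, the device is in the triode region.
I_D = k_p [V_ov · V_SD − ½ V_SD²] = 5.6 × [0.463 × 0.07 − 0.5 × 0.07²] = 0.168 mA.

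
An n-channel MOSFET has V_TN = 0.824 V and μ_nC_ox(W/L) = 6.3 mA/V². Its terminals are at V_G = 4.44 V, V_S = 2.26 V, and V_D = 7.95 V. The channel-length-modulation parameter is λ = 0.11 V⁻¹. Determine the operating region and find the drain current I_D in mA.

Saturation; I_D = 9.42 mA

V_GS = V_G − V_S = 4.44 − 2.26 = 2.18 V; V_DS = V_D − V_S = 7.95 − 2.26 = 5.69 V.
V_ov = V_GS − V_TN = 2.18 − 0.824 = 1.36 V.
Since V_DS = 5.69 V ≥ V_ov = 1.36 V, the device is in saturation.
I_D = ½ k_n V_ov² (1 + λ V_DS) = 0.5 × 6.3 × 1.36² × (1 + 0.11 × 5.69) = 9.42 mA.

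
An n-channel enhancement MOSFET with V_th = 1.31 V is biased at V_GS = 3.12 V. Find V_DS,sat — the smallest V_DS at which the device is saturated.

V_DS,sat = 1.81 V

The boundary between triode and saturation is V_DS = V_GS − V_th = V_ov.
V_ov = 3.12 − 1.31 = 1.81 V.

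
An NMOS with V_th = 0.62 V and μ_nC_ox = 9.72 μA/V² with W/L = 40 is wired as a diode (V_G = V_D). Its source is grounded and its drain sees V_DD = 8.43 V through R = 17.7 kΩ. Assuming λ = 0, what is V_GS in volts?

V_GS = 1.99 V

With gate tied to drain, V_GS = V_DS ≥ V_GS − V_th, so the device is in saturation.
k_n = μ_nC_ox · (W/L) = 0.3888 mA/V².
KCL at the drain: ½ k_n (V_GS − V_th)² = (V_DD − V_GS)/R.
Let x = V_GS − 0.62. Then 3.44 x² + x − 7.81 = 0, giving x = 1.37 V (positive root), so V_GS = 1.99 V.
I_D = (V_DD − V_GS)/R = (8.43 − 1.99) / 17.7 = 0.364 mA.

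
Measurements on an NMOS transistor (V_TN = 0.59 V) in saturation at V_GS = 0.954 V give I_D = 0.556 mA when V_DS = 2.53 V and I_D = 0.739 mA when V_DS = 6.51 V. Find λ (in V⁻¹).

With V_GS fixed, I_D ∝ (1 + λ V_DS) in saturation, so I_D2/I_D1 = (1 + λ V_DS2)/(1 + λ V_DS1).
0.739/0.556 = 1.329 = (1 + 6.51 λ)/(1 + 2.53 λ).
Solving: λ (I_D1 V_DS2 − I_D2 V_DS1) = I_D2 − I_D1, so λ = (0.739 − 0.556) / (0.556 × 6.51 − 0.739 × 2.53) = 0.183 / 1.75 = 0.105 V⁻¹.

λ = 0.105 V⁻¹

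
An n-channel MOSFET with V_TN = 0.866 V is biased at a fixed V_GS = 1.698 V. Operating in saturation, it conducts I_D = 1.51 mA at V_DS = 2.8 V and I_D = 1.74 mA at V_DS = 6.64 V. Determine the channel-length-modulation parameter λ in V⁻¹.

With V_GS fixed, I_D ∝ (1 + λ V_DS) in saturation, so I_D2/I_D1 = (1 + λ V_DS2)/(1 + λ V_DS1).
1.74/1.51 = 1.152 = (1 + 6.64 λ)/(1 + 2.8 λ).
Solving: λ (I_D1 V_DS2 − I_D2 V_DS1) = I_D2 − I_D1, so λ = (1.74 − 1.51) / (1.51 × 6.64 − 1.74 × 2.8) = 0.23 / 5.15 = 0.0446 V⁻¹.

λ = 0.0446 V⁻¹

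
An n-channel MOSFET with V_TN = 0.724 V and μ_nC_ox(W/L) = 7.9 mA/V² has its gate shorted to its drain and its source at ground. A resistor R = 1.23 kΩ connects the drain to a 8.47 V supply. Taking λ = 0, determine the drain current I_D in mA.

I_D = 5.35 mA

With gate tied to drain, V_GS = V_DS ≥ V_GS − V_TN, so the device is in saturation.
KCL at the drain: ½ k_n (V_GS − V_TN)² = (V_DD − V_GS)/R.
Let x = V_GS − 0.724. Then 4.86 x² + x − 7.746 = 0, giving x = 1.16 V (positive root), so V_GS = 1.89 V.
I_D = (V_DD − V_GS)/R = (8.47 − 1.89) / 1.23 = 5.35 mA.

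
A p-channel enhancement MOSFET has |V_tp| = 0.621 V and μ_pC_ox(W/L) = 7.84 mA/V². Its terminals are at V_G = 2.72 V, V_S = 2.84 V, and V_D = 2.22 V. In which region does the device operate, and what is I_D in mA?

Cutoff; I_D = 0 mA

V_SG = V_S − V_G = 2.84 − 2.72 = 0.12 V; V_SD = V_S − V_D = 2.84 − 2.22 = 0.62 V.
V_SG = 0.12 V < |V_tp| = 0.621 V, so the transistor is in cutoff.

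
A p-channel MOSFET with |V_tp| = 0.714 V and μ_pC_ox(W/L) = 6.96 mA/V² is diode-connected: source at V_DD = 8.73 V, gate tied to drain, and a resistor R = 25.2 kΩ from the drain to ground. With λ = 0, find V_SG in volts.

V_SG = 1.01 V

With gate tied to drain, V_SG = V_SD ≥ V_SG − |V_tp|, so the device is in saturation.
KCL at the drain: ½ k_p (V_SG − |V_tp|)² = (V_DD − V_SG)/R.
Let x = V_SG − 0.714. Then 87.7 x² + x − 8.016 = 0, giving x = 0.297 V (positive root), so V_SG = 1.01 V.
I_D = (V_DD − V_SG)/R = (8.73 − 1.01) / 25.2 = 0.306 mA.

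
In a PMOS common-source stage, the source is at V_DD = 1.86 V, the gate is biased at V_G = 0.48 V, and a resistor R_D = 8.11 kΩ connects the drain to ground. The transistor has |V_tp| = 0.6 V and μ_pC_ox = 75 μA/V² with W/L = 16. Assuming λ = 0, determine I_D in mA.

I_D = 0.198 mA

V_SG = V_DD − V_G = 1.86 − 0.48 = 1.38 V, so V_ov = 1.38 − 0.6 = 0.78 V.
k_p = μ_pC_ox · (W/L) = 1.2 mA/V².
Assume saturation: I_D = ½ k_p V_ov² = 0.5 × 1.2 × 0.78² = 0.365 mA, giving V_SD = V_DD − I_D R_D = 1.86 − 0.365 × 8.11 = -1.1 V.
But -1.1 V < V_ov = 0.78 V, so the device is actually in triode.
In triode I_D = k_p[V_ov V_SD − ½ V_SD²] and I_D = (V_DD − V_SD)/R_D. Equating: 4.87 V_SD² − 8.591 V_SD + 1.86 = 0, giving V_SD = 0.253 V (the root below V_ov).
I_D = (1.86 − 0.253) / 8.11 = 0.198 mA.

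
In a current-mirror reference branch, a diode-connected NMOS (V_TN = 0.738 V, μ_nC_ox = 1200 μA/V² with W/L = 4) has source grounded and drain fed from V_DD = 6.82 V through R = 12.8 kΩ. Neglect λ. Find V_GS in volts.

V_GS = 1.17 V

With gate tied to drain, V_GS = V_DS ≥ V_GS − V_TN, so the device is in saturation.
k_n = μ_nC_ox · (W/L) = 4.8 mA/V².
KCL at the drain: ½ k_n (V_GS − V_TN)² = (V_DD − V_GS)/R.
Let x = V_GS − 0.738. Then 30.7 x² + x − 6.082 = 0, giving x = 0.429 V (positive root), so V_GS = 1.17 V.
I_D = (V_DD − V_GS)/R = (6.82 − 1.17) / 12.8 = 0.442 mA.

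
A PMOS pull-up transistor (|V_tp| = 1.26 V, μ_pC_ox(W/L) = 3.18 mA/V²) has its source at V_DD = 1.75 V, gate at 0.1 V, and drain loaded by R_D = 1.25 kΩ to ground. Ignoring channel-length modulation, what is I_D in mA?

I_D = 0.242 mA

V_SG = V_DD − V_G = 1.75 − 0.1 = 1.65 V, so V_ov = 1.65 − 1.26 = 0.39 V.
Assume saturation: I_D = ½ k_p V_ov² = 0.5 × 3.18 × 0.39² = 0.242 mA, giving V_SD = V_DD − I_D R_D = 1.75 − 0.242 × 1.25 = 1.45 V.
V_SD = 1.45 V ≥ V_ov = 0.39 V, confirming saturation.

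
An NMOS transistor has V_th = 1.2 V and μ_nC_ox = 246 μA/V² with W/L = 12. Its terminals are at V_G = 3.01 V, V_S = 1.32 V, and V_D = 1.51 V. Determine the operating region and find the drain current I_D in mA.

V_GS = V_G − V_S = 3.01 − 1.32 = 1.69 V; V_DS = V_D − V_S = 1.51 − 1.32 = 0.19 V.
k_n = μ_nC_ox · (W/L) = 2.952 mA/V².
V_ov = V_GS − V_th = 1.69 − 1.2 = 0.49 V.
Since V_DS = 0.19 V < V_ov = 0.49 V, the device is in the triode region.
I_D = k_n [V_ov · V_DS − ½ V_DS²] = 2.952 × [0.49 × 0.19 − 0.5 × 0.19²] = 0.222 mA.

Triode; I_D = 0.222 mA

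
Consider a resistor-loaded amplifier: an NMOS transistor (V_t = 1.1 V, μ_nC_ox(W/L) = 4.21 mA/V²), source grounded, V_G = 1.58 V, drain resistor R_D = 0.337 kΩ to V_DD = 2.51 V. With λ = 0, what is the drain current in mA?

V_GS = V_G = 1.58 V, so V_ov = 1.58 − 1.1 = 0.48 V.
Assume saturation: I_D = ½ k_n V_ov² = 0.5 × 4.21 × 0.48² = 0.485 mA, giving V_DS = V_DD − I_D R_D = 2.51 − 0.485 × 0.337 = 2.35 V.
V_DS = 2.35 V ≥ V_ov = 0.48 V, confirming saturation.

I_D = 0.485 mA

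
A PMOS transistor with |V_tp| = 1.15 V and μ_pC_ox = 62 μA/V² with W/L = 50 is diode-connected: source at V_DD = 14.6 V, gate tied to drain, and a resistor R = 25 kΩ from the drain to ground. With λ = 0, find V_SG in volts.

With gate tied to drain, V_SG = V_SD ≥ V_SG − |V_tp|, so the device is in saturation.
k_p = μ_pC_ox · (W/L) = 3.1 mA/V².
KCL at the drain: ½ k_p (V_SG − |V_tp|)² = (V_DD − V_SG)/R.
Let x = V_SG − 1.15. Then 38.8 x² + x − 13.45 = 0, giving x = 0.576 V (positive root), so V_SG = 1.73 V.
I_D = (V_DD − V_SG)/R = (14.6 − 1.73) / 25 = 0.515 mA.

V_SG = 1.73 V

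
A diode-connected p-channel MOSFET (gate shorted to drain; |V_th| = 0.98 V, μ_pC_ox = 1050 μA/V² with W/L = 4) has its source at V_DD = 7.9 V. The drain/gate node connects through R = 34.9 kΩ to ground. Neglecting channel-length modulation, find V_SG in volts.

With gate tied to drain, V_SG = V_SD ≥ V_SG − |V_th|, so the device is in saturation.
k_p = μ_pC_ox · (W/L) = 4.2 mA/V².
KCL at the drain: ½ k_p (V_SG − |V_th|)² = (V_DD − V_SG)/R.
Let x = V_SG − 0.98. Then 73.3 x² + x − 6.92 = 0, giving x = 0.301 V (positive root), so V_SG = 1.28 V.
I_D = (V_DD − V_SG)/R = (7.9 − 1.28) / 34.9 = 0.19 mA.

V_SG = 1.28 V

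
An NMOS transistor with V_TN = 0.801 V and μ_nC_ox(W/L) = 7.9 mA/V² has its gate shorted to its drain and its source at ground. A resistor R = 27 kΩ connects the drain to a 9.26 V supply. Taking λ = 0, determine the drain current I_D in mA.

With gate tied to drain, V_GS = V_DS ≥ V_GS − V_TN, so the device is in saturation.
KCL at the drain: ½ k_n (V_GS − V_TN)² = (V_DD − V_GS)/R.
Let x = V_GS − 0.801. Then 107 x² + x − 8.459 = 0, giving x = 0.277 V (positive root), so V_GS = 1.08 V.
I_D = (V_DD − V_GS)/R = (9.26 − 1.08) / 27 = 0.303 mA.

I_D = 0.303 mA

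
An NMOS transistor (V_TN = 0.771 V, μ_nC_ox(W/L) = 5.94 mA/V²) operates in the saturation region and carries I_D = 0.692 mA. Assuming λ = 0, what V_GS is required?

In saturation I_D = ½ k_n (V_GS − V_TN)², so V_GS − V_TN = √(2 I_D / k_n) = √(2 × 0.692 / 5.94) = 0.483 V.
V_GS = 0.771 + 0.483 = 1.25 V.

V_GS = 1.25 V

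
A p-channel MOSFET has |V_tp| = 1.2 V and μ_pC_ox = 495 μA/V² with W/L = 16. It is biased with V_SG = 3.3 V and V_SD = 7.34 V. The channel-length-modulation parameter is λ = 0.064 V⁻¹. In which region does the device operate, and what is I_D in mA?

Saturation; I_D = 25.7 mA

k_p = μ_pC_ox · (W/L) = 7.92 mA/V².
V_ov = V_SG − |V_tp| = 3.3 − 1.2 = 2.1 V.
Since V_SD = 7.34 V ≥ V_ov = 2.1 V, the device is in saturation.
I_D = ½ k_p V_ov² (1 + λ V_SD) = 0.5 × 7.92 × 2.1² × (1 + 0.064 × 7.34) = 25.7 mA.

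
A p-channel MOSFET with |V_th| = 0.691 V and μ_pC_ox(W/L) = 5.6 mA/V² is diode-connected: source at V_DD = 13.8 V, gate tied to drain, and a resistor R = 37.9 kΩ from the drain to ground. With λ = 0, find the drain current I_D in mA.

With gate tied to drain, V_SG = V_SD ≥ V_SG − |V_th|, so the device is in saturation.
KCL at the drain: ½ k_p (V_SG − |V_th|)² = (V_DD − V_SG)/R.
Let x = V_SG − 0.691. Then 106 x² + x − 13.11 = 0, giving x = 0.347 V (positive root), so V_SG = 1.04 V.
I_D = (V_DD − V_SG)/R = (13.8 − 1.04) / 37.9 = 0.337 mA.

I_D = 0.337 mA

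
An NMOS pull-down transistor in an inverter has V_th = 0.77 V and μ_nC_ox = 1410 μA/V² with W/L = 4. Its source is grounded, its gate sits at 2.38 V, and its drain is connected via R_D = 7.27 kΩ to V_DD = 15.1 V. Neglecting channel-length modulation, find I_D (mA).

V_GS = V_G = 2.38 V, so V_ov = 2.38 − 0.77 = 1.61 V.
k_n = μ_nC_ox · (W/L) = 5.64 mA/V².
Assume saturation: I_D = ½ k_n V_ov² = 0.5 × 5.64 × 1.61² = 7.31 mA, giving V_DS = V_DD − I_D R_D = 15.1 − 7.31 × 7.27 = -38 V.
But -38 V < V_ov = 1.61 V, so the device is actually in triode.
In triode I_D = k_n[V_ov V_DS − ½ V_DS²] and I_D = (V_DD − V_DS)/R_D. Equating: 20.5 V_DS² − 67.01 V_DS + 15.1 = 0, giving V_DS = 0.243 V (the root below V_ov).
I_D = (15.1 − 0.243) / 7.27 = 2.04 mA.

I_D = 2.04 mA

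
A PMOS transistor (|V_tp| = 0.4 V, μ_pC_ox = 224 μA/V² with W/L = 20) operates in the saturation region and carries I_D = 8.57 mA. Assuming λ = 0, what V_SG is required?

k_p = μ_pC_ox · (W/L) = 4.48 mA/V².
In saturation I_D = ½ k_p (V_SG − |V_tp|)², so V_SG − |V_tp| = √(2 I_D / k_p) = √(2 × 8.57 / 4.48) = 1.96 V.
V_SG = 0.4 + 1.96 = 2.36 V.

V_SG = 2.36 V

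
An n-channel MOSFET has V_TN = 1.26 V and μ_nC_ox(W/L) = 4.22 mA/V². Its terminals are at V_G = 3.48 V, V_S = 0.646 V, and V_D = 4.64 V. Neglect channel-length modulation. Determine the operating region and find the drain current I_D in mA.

Saturation; I_D = 5.23 mA

V_GS = V_G − V_S = 3.48 − 0.646 = 2.83 V; V_DS = V_D − V_S = 4.64 − 0.646 = 3.99 V.
V_ov = V_GS − V_TN = 2.83 − 1.26 = 1.57 V.
Since V_DS = 3.99 V ≥ V_ov = 1.57 V, the device is in saturation.
I_D = ½ k_n V_ov² = 0.5 × 4.22 × 1.57² = 5.23 mA.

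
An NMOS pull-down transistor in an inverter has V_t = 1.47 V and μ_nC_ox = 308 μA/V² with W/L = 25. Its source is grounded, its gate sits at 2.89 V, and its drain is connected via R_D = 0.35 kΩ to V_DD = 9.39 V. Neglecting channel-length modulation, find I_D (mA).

V_GS = V_G = 2.89 V, so V_ov = 2.89 − 1.47 = 1.42 V.
k_n = μ_nC_ox · (W/L) = 7.7 mA/V².
Assume saturation: I_D = ½ k_n V_ov² = 0.5 × 7.7 × 1.42² = 7.76 mA, giving V_DS = V_DD − I_D R_D = 9.39 − 7.76 × 0.35 = 6.67 V.
V_DS = 6.67 V ≥ V_ov = 1.42 V, confirming saturation.

I_D = 7.76 mA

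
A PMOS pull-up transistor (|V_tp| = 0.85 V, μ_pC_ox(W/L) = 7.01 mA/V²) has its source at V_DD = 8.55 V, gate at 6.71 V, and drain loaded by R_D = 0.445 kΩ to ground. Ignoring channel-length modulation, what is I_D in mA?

I_D = 3.44 mA

V_SG = V_DD − V_G = 8.55 − 6.71 = 1.84 V, so V_ov = 1.84 − 0.85 = 0.99 V.
Assume saturation: I_D = ½ k_p V_ov² = 0.5 × 7.01 × 0.99² = 3.44 mA, giving V_SD = V_DD − I_D R_D = 8.55 − 3.44 × 0.445 = 7.02 V.
V_SD = 7.02 V ≥ V_ov = 0.99 V, confirming saturation.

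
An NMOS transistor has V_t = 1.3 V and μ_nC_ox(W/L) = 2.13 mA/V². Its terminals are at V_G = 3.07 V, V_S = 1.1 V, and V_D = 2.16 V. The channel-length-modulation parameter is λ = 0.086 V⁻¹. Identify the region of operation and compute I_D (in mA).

Saturation; I_D = 0.522 mA

V_GS = V_G − V_S = 3.07 − 1.1 = 1.97 V; V_DS = V_D − V_S = 2.16 − 1.1 = 1.06 V.
V_ov = V_GS − V_t = 1.97 − 1.3 = 0.67 V.
Since V_DS = 1.06 V ≥ V_ov = 0.67 V, the device is in saturation.
I_D = ½ k_n V_ov² (1 + λ V_DS) = 0.5 × 2.13 × 0.67² × (1 + 0.086 × 1.06) = 0.522 mA.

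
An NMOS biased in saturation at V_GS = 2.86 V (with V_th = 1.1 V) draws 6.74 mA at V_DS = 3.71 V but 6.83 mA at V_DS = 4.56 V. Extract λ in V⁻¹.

With V_GS fixed, I_D ∝ (1 + λ V_DS) in saturation, so I_D2/I_D1 = (1 + λ V_DS2)/(1 + λ V_DS1).
6.83/6.74 = 1.013 = (1 + 4.56 λ)/(1 + 3.71 λ).
Solving: λ (I_D1 V_DS2 − I_D2 V_DS1) = I_D2 − I_D1, so λ = (6.83 − 6.74) / (6.74 × 4.56 − 6.83 × 3.71) = 0.09 / 5.4 = 0.0167 V⁻¹.

λ = 0.0167 V⁻¹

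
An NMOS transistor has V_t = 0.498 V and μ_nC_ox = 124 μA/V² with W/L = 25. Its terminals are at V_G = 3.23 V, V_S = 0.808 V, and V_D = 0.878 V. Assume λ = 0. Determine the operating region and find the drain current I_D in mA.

Triode; I_D = 0.410 mA

V_GS = V_G − V_S = 3.23 − 0.808 = 2.42 V; V_DS = V_D − V_S = 0.878 − 0.808 = 0.07 V.
k_n = μ_nC_ox · (W/L) = 3.1 mA/V².
V_ov = V_GS − V_t = 2.42 − 0.498 = 1.92 V.
Since V_DS = 0.07 V < V_ov = 1.92 V, the device is in the triode region.
I_D = k_n [V_ov · V_DS − ½ V_DS²] = 3.1 × [1.92 × 0.07 − 0.5 × 0.07²] = 0.41 mA.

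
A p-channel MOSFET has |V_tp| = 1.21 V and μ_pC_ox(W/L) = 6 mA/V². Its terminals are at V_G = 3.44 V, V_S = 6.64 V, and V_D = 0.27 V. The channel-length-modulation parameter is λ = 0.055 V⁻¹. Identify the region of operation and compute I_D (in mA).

Saturation; I_D = 16.0 mA

V_SG = V_S − V_G = 6.64 − 3.44 = 3.2 V; V_SD = V_S − V_D = 6.64 − 0.27 = 6.37 V.
V_ov = V_SG − |V_tp| = 3.2 − 1.21 = 1.99 V.
Since V_SD = 6.37 V ≥ V_ov = 1.99 V, the device is in saturation.
I_D = ½ k_p V_ov² (1 + λ V_SD) = 0.5 × 6 × 1.99² × (1 + 0.055 × 6.37) = 16 mA.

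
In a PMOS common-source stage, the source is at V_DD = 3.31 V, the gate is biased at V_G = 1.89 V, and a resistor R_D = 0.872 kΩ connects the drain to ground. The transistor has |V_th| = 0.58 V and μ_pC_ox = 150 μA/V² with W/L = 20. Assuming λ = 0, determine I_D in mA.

V_SG = V_DD − V_G = 3.31 − 1.89 = 1.42 V, so V_ov = 1.42 − 0.58 = 0.84 V.
k_p = μ_pC_ox · (W/L) = 3 mA/V².
Assume saturation: I_D = ½ k_p V_ov² = 0.5 × 3 × 0.84² = 1.06 mA, giving V_SD = V_DD − I_D R_D = 3.31 − 1.06 × 0.872 = 2.39 V.
V_SD = 2.39 V ≥ V_ov = 0.84 V, confirming saturation.

I_D = 1.06 mA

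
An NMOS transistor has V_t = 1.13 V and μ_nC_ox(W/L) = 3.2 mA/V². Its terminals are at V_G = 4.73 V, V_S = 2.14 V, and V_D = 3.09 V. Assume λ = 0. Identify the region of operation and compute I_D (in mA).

V_GS = V_G − V_S = 4.73 − 2.14 = 2.59 V; V_DS = V_D − V_S = 3.09 − 2.14 = 0.95 V.
V_ov = V_GS − V_t = 2.59 − 1.13 = 1.46 V.
Since V_DS = 0.95 V < V_ov = 1.46 V, the device is in the triode region.
I_D = k_n [V_ov · V_DS − ½ V_DS²] = 3.2 × [1.46 × 0.95 − 0.5 × 0.95²] = 2.99 mA.

Triode; I_D = 2.99 mA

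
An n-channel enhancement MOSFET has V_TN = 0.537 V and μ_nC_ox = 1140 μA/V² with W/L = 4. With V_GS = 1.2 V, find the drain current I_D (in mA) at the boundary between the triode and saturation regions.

At the boundary V_DS = V_ov = V_GS − V_TN = 1.2 − 0.537 = 0.663 V.
k_n = μ_nC_ox · (W/L) = 4.56 mA/V².
I_D = ½ k_n V_ov² = 0.5 × 4.56 × 0.663² = 1 mA.

I_D = 1.00 mA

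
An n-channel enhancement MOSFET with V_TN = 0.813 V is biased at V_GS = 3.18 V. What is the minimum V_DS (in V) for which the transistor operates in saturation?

V_DS,sat = 2.37 V

The boundary between triode and saturation is V_DS = V_GS − V_TN = V_ov.
V_ov = 3.18 − 0.813 = 2.37 V.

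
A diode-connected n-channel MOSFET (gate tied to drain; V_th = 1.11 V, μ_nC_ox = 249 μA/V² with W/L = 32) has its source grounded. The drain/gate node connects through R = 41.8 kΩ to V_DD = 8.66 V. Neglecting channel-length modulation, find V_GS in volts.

V_GS = 1.32 V

With gate tied to drain, V_GS = V_DS ≥ V_GS − V_th, so the device is in saturation.
k_n = μ_nC_ox · (W/L) = 7.968 mA/V².
KCL at the drain: ½ k_n (V_GS − V_th)² = (V_DD − V_GS)/R.
Let x = V_GS − 1.11. Then 167 x² + x − 7.55 = 0, giving x = 0.21 V (positive root), so V_GS = 1.32 V.
I_D = (V_DD − V_GS)/R = (8.66 − 1.32) / 41.8 = 0.176 mA.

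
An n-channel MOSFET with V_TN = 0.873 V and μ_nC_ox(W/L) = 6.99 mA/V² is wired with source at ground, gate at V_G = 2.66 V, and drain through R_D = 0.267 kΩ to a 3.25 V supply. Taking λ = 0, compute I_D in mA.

I_D = 8.65 mA

V_GS = V_G = 2.66 V, so V_ov = 2.66 − 0.873 = 1.79 V.
Assume saturation: I_D = ½ k_n V_ov² = 0.5 × 6.99 × 1.79² = 11.2 mA, giving V_DS = V_DD − I_D R_D = 3.25 − 11.2 × 0.267 = 0.27 V.
But 0.27 V < V_ov = 1.79 V, so the device is actually in triode.
In triode I_D = k_n[V_ov V_DS − ½ V_DS²] and I_D = (V_DD − V_DS)/R_D. Equating: 0.933 V_DS² − 4.335 V_DS + 3.25 = 0, giving V_DS = 0.94 V (the root below V_ov).
I_D = (3.25 − 0.94) / 0.267 = 8.65 mA.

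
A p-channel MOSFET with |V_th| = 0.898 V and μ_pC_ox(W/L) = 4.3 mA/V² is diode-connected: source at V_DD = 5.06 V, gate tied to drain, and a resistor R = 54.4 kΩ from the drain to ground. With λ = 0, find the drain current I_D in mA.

I_D = 0.0731 mA

With gate tied to drain, V_SG = V_SD ≥ V_SG − |V_th|, so the device is in saturation.
KCL at the drain: ½ k_p (V_SG − |V_th|)² = (V_DD − V_SG)/R.
Let x = V_SG − 0.898. Then 117 x² + x − 4.162 = 0, giving x = 0.184 V (positive root), so V_SG = 1.08 V.
I_D = (V_DD − V_SG)/R = (5.06 − 1.08) / 54.4 = 0.0731 mA.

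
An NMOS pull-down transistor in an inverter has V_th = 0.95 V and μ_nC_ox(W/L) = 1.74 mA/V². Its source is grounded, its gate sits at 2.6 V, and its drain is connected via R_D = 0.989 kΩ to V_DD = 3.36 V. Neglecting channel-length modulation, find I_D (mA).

V_GS = V_G = 2.6 V, so V_ov = 2.6 − 0.95 = 1.65 V.
Assume saturation: I_D = ½ k_n V_ov² = 0.5 × 1.74 × 1.65² = 2.37 mA, giving V_DS = V_DD − I_D R_D = 3.36 − 2.37 × 0.989 = 1.02 V.
But 1.02 V < V_ov = 1.65 V, so the device is actually in triode.
In triode I_D = k_n[V_ov V_DS − ½ V_DS²] and I_D = (V_DD − V_DS)/R_D. Equating: 0.86 V_DS² − 3.839 V_DS + 3.36 = 0, giving V_DS = 1.2 V (the root below V_ov).
I_D = (3.36 − 1.2) / 0.989 = 2.19 mA.

I_D = 2.19 mA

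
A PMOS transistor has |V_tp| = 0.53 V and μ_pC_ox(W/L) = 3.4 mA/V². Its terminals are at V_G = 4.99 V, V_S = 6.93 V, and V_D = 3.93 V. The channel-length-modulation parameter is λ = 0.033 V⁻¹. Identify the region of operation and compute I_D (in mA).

Saturation; I_D = 3.71 mA

V_SG = V_S − V_G = 6.93 − 4.99 = 1.94 V; V_SD = V_S − V_D = 6.93 − 3.93 = 3 V.
V_ov = V_SG − |V_tp| = 1.94 − 0.53 = 1.41 V.
Since V_SD = 3 V ≥ V_ov = 1.41 V, the device is in saturation.
I_D = ½ k_p V_ov² (1 + λ V_SD) = 0.5 × 3.4 × 1.41² × (1 + 0.033 × 3) = 3.71 mA.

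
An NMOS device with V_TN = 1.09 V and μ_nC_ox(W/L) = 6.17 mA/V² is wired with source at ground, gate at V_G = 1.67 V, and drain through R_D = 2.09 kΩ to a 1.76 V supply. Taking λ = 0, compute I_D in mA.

V_GS = V_G = 1.67 V, so V_ov = 1.67 − 1.09 = 0.58 V.
Assume saturation: I_D = ½ k_n V_ov² = 0.5 × 6.17 × 0.58² = 1.04 mA, giving V_DS = V_DD − I_D R_D = 1.76 − 1.04 × 2.09 = -0.409 V.
But -0.409 V < V_ov = 0.58 V, so the device is actually in triode.
In triode I_D = k_n[V_ov V_DS − ½ V_DS²] and I_D = (V_DD − V_DS)/R_D. Equating: 6.45 V_DS² − 8.479 V_DS + 1.76 = 0, giving V_DS = 0.258 V (the root below V_ov).
I_D = (1.76 − 0.258) / 2.09 = 0.719 mA.

I_D = 0.719 mA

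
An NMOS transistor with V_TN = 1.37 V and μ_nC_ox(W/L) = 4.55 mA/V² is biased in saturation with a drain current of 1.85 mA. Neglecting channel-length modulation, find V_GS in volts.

In saturation I_D = ½ k_n (V_GS − V_TN)², so V_GS − V_TN = √(2 I_D / k_n) = √(2 × 1.85 / 4.55) = 0.902 V.
V_GS = 1.37 + 0.902 = 2.27 V.

V_GS = 2.27 V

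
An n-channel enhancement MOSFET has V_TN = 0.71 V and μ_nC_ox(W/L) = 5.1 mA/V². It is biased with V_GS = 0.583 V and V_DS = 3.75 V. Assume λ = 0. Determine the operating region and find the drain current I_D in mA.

Cutoff; I_D = 0 mA

V_GS = 0.583 V < V_TN = 0.71 V, so the transistor is in cutoff.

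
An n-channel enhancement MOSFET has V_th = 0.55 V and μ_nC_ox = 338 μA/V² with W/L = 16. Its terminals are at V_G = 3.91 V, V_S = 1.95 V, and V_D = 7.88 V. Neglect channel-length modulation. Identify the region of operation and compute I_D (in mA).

V_GS = V_G − V_S = 3.91 − 1.95 = 1.96 V; V_DS = V_D − V_S = 7.88 − 1.95 = 5.93 V.
k_n = μ_nC_ox · (W/L) = 5.408 mA/V².
V_ov = V_GS − V_th = 1.96 − 0.55 = 1.41 V.
Since V_DS = 5.93 V ≥ V_ov = 1.41 V, the device is in saturation.
I_D = ½ k_n V_ov² = 0.5 × 5.408 × 1.41² = 5.38 mA.

Saturation; I_D = 5.38 mA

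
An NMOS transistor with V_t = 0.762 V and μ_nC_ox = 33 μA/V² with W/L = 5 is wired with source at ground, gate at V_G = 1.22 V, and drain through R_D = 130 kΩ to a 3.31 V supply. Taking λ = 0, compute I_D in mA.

V_GS = V_G = 1.22 V, so V_ov = 1.22 − 0.762 = 0.458 V.
k_n = μ_nC_ox · (W/L) = 0.165 mA/V².
Assume saturation: I_D = ½ k_n V_ov² = 0.5 × 0.165 × 0.458² = 0.0173 mA, giving V_DS = V_DD − I_D R_D = 3.31 − 0.0173 × 130 = 1.06 V.
V_DS = 1.06 V ≥ V_ov = 0.458 V, confirming saturation.

I_D = 0.0173 mA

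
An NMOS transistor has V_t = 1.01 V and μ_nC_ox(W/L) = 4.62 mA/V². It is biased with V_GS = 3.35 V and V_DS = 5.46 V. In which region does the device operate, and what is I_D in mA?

Saturation; I_D = 12.6 mA

V_ov = V_GS − V_t = 3.35 − 1.01 = 2.34 V.
Since V_DS = 5.46 V ≥ V_ov = 2.34 V, the device is in saturation.
I_D = ½ k_n V_ov² = 0.5 × 4.62 × 2.34² = 12.6 mA.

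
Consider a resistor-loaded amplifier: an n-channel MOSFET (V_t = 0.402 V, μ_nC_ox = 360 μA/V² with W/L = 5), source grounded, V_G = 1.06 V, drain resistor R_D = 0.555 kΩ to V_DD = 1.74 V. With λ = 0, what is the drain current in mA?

I_D = 0.390 mA

V_GS = V_G = 1.06 V, so V_ov = 1.06 − 0.402 = 0.658 V.
k_n = μ_nC_ox · (W/L) = 1.8 mA/V².
Assume saturation: I_D = ½ k_n V_ov² = 0.5 × 1.8 × 0.658² = 0.39 mA, giving V_DS = V_DD − I_D R_D = 1.74 − 0.39 × 0.555 = 1.52 V.
V_DS = 1.52 V ≥ V_ov = 0.658 V, confirming saturation.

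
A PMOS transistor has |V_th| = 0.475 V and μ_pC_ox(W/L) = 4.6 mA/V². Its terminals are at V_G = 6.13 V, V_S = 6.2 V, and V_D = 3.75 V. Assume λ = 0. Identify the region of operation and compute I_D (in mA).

Cutoff; I_D = 0 mA

V_SG = V_S − V_G = 6.2 − 6.13 = 0.07 V; V_SD = V_S − V_D = 6.2 − 3.75 = 2.45 V.
V_SG = 0.07 V < |V_th| = 0.475 V, so the transistor is in cutoff.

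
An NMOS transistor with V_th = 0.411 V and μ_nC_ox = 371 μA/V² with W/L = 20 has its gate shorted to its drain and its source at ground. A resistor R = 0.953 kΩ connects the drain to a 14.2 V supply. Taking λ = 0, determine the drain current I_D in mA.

I_D = 12.5 mA

With gate tied to drain, V_GS = V_DS ≥ V_GS − V_th, so the device is in saturation.
k_n = μ_nC_ox · (W/L) = 7.42 mA/V².
KCL at the drain: ½ k_n (V_GS − V_th)² = (V_DD − V_GS)/R.
Let x = V_GS − 0.411. Then 3.54 x² + x − 13.79 = 0, giving x = 1.84 V (positive root), so V_GS = 2.25 V.
I_D = (V_DD − V_GS)/R = (14.2 − 2.25) / 0.953 = 12.5 mA.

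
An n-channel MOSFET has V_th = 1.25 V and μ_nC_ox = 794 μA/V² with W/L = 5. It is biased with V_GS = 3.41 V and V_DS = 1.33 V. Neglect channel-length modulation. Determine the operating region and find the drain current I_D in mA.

k_n = μ_nC_ox · (W/L) = 3.97 mA/V².
V_ov = V_GS − V_th = 3.41 − 1.25 = 2.16 V.
Since V_DS = 1.33 V < V_ov = 2.16 V, the device is in the triode region.
I_D = k_n [V_ov · V_DS − ½ V_DS²] = 3.97 × [2.16 × 1.33 − 0.5 × 1.33²] = 7.89 mA.

Triode; I_D = 7.89 mA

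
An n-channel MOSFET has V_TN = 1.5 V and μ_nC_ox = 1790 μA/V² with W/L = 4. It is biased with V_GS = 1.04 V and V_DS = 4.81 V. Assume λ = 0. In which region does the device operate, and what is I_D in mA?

Cutoff; I_D = 0 mA

V_GS = 1.04 V < V_TN = 1.5 V, so the transistor is in cutoff.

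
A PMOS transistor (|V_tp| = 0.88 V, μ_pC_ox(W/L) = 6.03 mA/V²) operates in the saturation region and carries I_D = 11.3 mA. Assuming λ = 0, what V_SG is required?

V_SG = 2.82 V

In saturation I_D = ½ k_p (V_SG − |V_tp|)², so V_SG − |V_tp| = √(2 I_D / k_p) = √(2 × 11.3 / 6.03) = 1.94 V.
V_SG = 0.88 + 1.94 = 2.82 V.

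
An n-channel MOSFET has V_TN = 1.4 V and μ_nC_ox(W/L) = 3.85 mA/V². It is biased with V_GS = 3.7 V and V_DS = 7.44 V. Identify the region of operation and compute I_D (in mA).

V_ov = V_GS − V_TN = 3.7 − 1.4 = 2.3 V.
Since V_DS = 7.44 V ≥ V_ov = 2.3 V, the device is in saturation.
I_D = ½ k_n V_ov² = 0.5 × 3.85 × 2.3² = 10.2 mA.

Saturation; I_D = 10.2 mA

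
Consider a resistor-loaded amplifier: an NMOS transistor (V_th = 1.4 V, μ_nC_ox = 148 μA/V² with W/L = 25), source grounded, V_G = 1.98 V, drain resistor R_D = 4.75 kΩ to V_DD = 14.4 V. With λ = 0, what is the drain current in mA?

I_D = 0.622 mA

V_GS = V_G = 1.98 V, so V_ov = 1.98 − 1.4 = 0.58 V.
k_n = μ_nC_ox · (W/L) = 3.7 mA/V².
Assume saturation: I_D = ½ k_n V_ov² = 0.5 × 3.7 × 0.58² = 0.622 mA, giving V_DS = V_DD − I_D R_D = 14.4 − 0.622 × 4.75 = 11.4 V.
V_DS = 11.4 V ≥ V_ov = 0.58 V, confirming saturation.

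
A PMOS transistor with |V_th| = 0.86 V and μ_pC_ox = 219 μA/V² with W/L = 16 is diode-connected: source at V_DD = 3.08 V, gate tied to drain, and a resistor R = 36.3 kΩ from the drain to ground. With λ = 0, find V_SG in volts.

V_SG = 1.04 V

With gate tied to drain, V_SG = V_SD ≥ V_SG − |V_th|, so the device is in saturation.
k_p = μ_pC_ox · (W/L) = 3.504 mA/V².
KCL at the drain: ½ k_p (V_SG − |V_th|)² = (V_DD − V_SG)/R.
Let x = V_SG − 0.86. Then 63.6 x² + x − 2.22 = 0, giving x = 0.179 V (positive root), so V_SG = 1.04 V.
I_D = (V_DD − V_SG)/R = (3.08 − 1.04) / 36.3 = 0.0562 mA.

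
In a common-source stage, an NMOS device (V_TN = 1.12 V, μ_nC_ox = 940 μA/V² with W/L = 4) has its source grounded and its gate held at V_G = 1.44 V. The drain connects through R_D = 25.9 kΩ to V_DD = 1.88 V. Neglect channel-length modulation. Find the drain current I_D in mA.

I_D = 0.0701 mA

V_GS = V_G = 1.44 V, so V_ov = 1.44 − 1.12 = 0.32 V.
k_n = μ_nC_ox · (W/L) = 3.76 mA/V².
Assume saturation: I_D = ½ k_n V_ov² = 0.5 × 3.76 × 0.32² = 0.193 mA, giving V_DS = V_DD − I_D R_D = 1.88 − 0.193 × 25.9 = -3.11 V.
But -3.11 V < V_ov = 0.32 V, so the device is actually in triode.
In triode I_D = k_n[V_ov V_DS − ½ V_DS²] and I_D = (V_DD − V_DS)/R_D. Equating: 48.7 V_DS² − 32.16 V_DS + 1.88 = 0, giving V_DS = 0.0648 V (the root below V_ov).
I_D = (1.88 − 0.0648) / 25.9 = 0.0701 mA.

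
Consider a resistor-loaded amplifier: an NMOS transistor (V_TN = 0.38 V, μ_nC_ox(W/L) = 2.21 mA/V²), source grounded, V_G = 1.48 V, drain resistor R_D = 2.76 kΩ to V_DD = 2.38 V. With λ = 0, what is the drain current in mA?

I_D = 0.732 mA

V_GS = V_G = 1.48 V, so V_ov = 1.48 − 0.38 = 1.1 V.
Assume saturation: I_D = ½ k_n V_ov² = 0.5 × 2.21 × 1.1² = 1.34 mA, giving V_DS = V_DD − I_D R_D = 2.38 − 1.34 × 2.76 = -1.31 V.
But -1.31 V < V_ov = 1.1 V, so the device is actually in triode.
In triode I_D = k_n[V_ov V_DS − ½ V_DS²] and I_D = (V_DD − V_DS)/R_D. Equating: 3.05 V_DS² − 7.71 V_DS + 2.38 = 0, giving V_DS = 0.36 V (the root below V_ov).
I_D = (2.38 − 0.36) / 2.76 = 0.732 mA.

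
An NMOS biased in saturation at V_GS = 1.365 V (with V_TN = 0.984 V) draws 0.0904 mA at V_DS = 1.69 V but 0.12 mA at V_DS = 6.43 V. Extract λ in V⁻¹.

With V_GS fixed, I_D ∝ (1 + λ V_DS) in saturation, so I_D2/I_D1 = (1 + λ V_DS2)/(1 + λ V_DS1).
0.12/0.0904 = 1.327 = (1 + 6.43 λ)/(1 + 1.69 λ).
Solving: λ (I_D1 V_DS2 − I_D2 V_DS1) = I_D2 − I_D1, so λ = (0.12 − 0.0904) / (0.0904 × 6.43 − 0.12 × 1.69) = 0.0296 / 0.378 = 0.0782 V⁻¹.

λ = 0.0782 V⁻¹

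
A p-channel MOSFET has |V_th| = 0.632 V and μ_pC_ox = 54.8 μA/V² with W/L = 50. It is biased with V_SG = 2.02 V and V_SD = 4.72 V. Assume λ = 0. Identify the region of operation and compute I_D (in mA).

Saturation; I_D = 2.64 mA

k_p = μ_pC_ox · (W/L) = 2.74 mA/V².
V_ov = V_SG − |V_th| = 2.02 − 0.632 = 1.39 V.
Since V_SD = 4.72 V ≥ V_ov = 1.39 V, the device is in saturation.
I_D = ½ k_p V_ov² = 0.5 × 2.74 × 1.39² = 2.64 mA.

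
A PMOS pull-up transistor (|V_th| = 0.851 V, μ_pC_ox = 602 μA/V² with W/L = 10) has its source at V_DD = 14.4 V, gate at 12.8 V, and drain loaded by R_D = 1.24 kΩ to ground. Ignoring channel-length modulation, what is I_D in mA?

V_SG = V_DD − V_G = 14.4 − 12.8 = 1.6 V, so V_ov = 1.6 − 0.851 = 0.749 V.
k_p = μ_pC_ox · (W/L) = 6.02 mA/V².
Assume saturation: I_D = ½ k_p V_ov² = 0.5 × 6.02 × 0.749² = 1.69 mA, giving V_SD = V_DD − I_D R_D = 14.4 − 1.69 × 1.24 = 12.3 V.
V_SD = 12.3 V ≥ V_ov = 0.749 V, confirming saturation.

I_D = 1.69 mA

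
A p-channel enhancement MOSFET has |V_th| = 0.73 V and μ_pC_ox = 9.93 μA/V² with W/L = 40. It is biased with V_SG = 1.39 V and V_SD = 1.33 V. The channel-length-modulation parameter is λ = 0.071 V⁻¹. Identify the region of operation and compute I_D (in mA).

Saturation; I_D = 0.0947 mA

k_p = μ_pC_ox · (W/L) = 0.3972 mA/V².
V_ov = V_SG − |V_th| = 1.39 − 0.73 = 0.66 V.
Since V_SD = 1.33 V ≥ V_ov = 0.66 V, the device is in saturation.
I_D = ½ k_p V_ov² (1 + λ V_SD) = 0.5 × 0.3972 × 0.66² × (1 + 0.071 × 1.33) = 0.0947 mA.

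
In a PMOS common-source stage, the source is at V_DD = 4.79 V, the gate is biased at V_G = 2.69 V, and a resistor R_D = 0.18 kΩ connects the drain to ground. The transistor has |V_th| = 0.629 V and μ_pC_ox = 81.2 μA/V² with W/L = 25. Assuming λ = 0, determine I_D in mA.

I_D = 2.20 mA

V_SG = V_DD − V_G = 4.79 − 2.69 = 2.1 V, so V_ov = 2.1 − 0.629 = 1.47 V.
k_p = μ_pC_ox · (W/L) = 2.03 mA/V².
Assume saturation: I_D = ½ k_p V_ov² = 0.5 × 2.03 × 1.47² = 2.2 mA, giving V_SD = V_DD − I_D R_D = 4.79 − 2.2 × 0.18 = 4.39 V.
V_SD = 4.39 V ≥ V_ov = 1.47 V, confirming saturation.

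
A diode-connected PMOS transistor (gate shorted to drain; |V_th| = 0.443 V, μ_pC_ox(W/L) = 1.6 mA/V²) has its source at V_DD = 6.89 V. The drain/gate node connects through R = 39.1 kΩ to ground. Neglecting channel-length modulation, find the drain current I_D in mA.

With gate tied to drain, V_SG = V_SD ≥ V_SG − |V_th|, so the device is in saturation.
KCL at the drain: ½ k_p (V_SG − |V_th|)² = (V_DD − V_SG)/R.
Let x = V_SG − 0.443. Then 31.3 x² + x − 6.447 = 0, giving x = 0.438 V (positive root), so V_SG = 0.881 V.
I_D = (V_DD − V_SG)/R = (6.89 − 0.881) / 39.1 = 0.154 mA.

I_D = 0.154 mA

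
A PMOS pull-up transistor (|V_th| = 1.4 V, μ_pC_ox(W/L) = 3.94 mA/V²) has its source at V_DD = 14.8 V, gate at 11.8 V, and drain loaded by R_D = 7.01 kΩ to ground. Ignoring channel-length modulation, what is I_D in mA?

V_SG = V_DD − V_G = 14.8 − 11.8 = 3 V, so V_ov = 3 − 1.4 = 1.6 V.
Assume saturation: I_D = ½ k_p V_ov² = 0.5 × 3.94 × 1.6² = 5.04 mA, giving V_SD = V_DD − I_D R_D = 14.8 − 5.04 × 7.01 = -20.6 V.
But -20.6 V < V_ov = 1.6 V, so the device is actually in triode.
In triode I_D = k_p[V_ov V_SD − ½ V_SD²] and I_D = (V_DD − V_SD)/R_D. Equating: 13.8 V_SD² − 45.19 V_SD + 14.8 = 0, giving V_SD = 0.369 V (the root below V_ov).
I_D = (14.8 − 0.369) / 7.01 = 2.06 mA.

I_D = 2.06 mA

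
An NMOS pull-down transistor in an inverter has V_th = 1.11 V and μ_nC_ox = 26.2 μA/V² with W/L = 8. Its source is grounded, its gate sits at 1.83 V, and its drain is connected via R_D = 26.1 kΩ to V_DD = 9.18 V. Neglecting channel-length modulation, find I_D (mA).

V_GS = V_G = 1.83 V, so V_ov = 1.83 − 1.11 = 0.72 V.
k_n = μ_nC_ox · (W/L) = 0.2096 mA/V².
Assume saturation: I_D = ½ k_n V_ov² = 0.5 × 0.2096 × 0.72² = 0.0543 mA, giving V_DS = V_DD − I_D R_D = 9.18 − 0.0543 × 26.1 = 7.76 V.
V_DS = 7.76 V ≥ V_ov = 0.72 V, confirming saturation.

I_D = 0.0543 mA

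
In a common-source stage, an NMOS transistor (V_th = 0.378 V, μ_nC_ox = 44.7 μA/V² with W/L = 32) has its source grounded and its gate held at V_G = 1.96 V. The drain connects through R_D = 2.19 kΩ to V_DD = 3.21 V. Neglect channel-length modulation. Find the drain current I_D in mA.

V_GS = V_G = 1.96 V, so V_ov = 1.96 − 0.378 = 1.58 V.
k_n = μ_nC_ox · (W/L) = 1.43 mA/V².
Assume saturation: I_D = ½ k_n V_ov² = 0.5 × 1.43 × 1.58² = 1.79 mA, giving V_DS = V_DD − I_D R_D = 3.21 − 1.79 × 2.19 = -0.71 V.
But -0.71 V < V_ov = 1.58 V, so the device is actually in triode.
In triode I_D = k_n[V_ov V_DS − ½ V_DS²] and I_D = (V_DD − V_DS)/R_D. Equating: 1.57 V_DS² − 5.956 V_DS + 3.21 = 0, giving V_DS = 0.65 V (the root below V_ov).
I_D = (3.21 − 0.65) / 2.19 = 1.17 mA.

I_D = 1.17 mA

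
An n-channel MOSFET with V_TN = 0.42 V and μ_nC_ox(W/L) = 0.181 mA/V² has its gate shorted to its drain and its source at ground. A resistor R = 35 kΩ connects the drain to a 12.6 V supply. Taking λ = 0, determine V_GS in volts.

With gate tied to drain, V_GS = V_DS ≥ V_GS − V_TN, so the device is in saturation.
KCL at the drain: ½ k_n (V_GS − V_TN)² = (V_DD − V_GS)/R.
Let x = V_GS − 0.42. Then 3.17 x² + x − 12.18 = 0, giving x = 1.81 V (positive root), so V_GS = 2.23 V.
I_D = (V_DD − V_GS)/R = (12.6 − 2.23) / 35 = 0.296 mA.

V_GS = 2.23 V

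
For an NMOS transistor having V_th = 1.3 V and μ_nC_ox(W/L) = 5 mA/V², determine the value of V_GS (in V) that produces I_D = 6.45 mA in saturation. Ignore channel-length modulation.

V_GS = 2.91 V

In saturation I_D = ½ k_n (V_GS − V_th)², so V_GS − V_th = √(2 I_D / k_n) = √(2 × 6.45 / 5) = 1.61 V.
V_GS = 1.3 + 1.61 = 2.91 V.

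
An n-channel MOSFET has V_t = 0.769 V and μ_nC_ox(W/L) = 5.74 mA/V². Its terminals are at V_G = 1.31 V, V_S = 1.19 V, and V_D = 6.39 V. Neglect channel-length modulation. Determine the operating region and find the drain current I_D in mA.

Cutoff; I_D = 0 mA

V_GS = V_G − V_S = 1.31 − 1.19 = 0.12 V; V_DS = V_D − V_S = 6.39 − 1.19 = 5.2 V.
V_GS = 0.12 V < V_t = 0.769 V, so the transistor is in cutoff.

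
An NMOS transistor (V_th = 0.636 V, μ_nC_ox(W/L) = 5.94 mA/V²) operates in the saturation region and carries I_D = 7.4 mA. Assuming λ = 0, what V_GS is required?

In saturation I_D = ½ k_n (V_GS − V_th)², so V_GS − V_th = √(2 I_D / k_n) = √(2 × 7.4 / 5.94) = 1.58 V.
V_GS = 0.636 + 1.58 = 2.21 V.

V_GS = 2.21 V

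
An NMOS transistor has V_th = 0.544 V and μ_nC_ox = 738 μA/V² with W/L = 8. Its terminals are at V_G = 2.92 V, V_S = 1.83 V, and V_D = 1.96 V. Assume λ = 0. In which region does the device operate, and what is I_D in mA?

Triode; I_D = 0.369 mA

V_GS = V_G − V_S = 2.92 − 1.83 = 1.09 V; V_DS = V_D − V_S = 1.96 − 1.83 = 0.13 V.
k_n = μ_nC_ox · (W/L) = 5.904 mA/V².
V_ov = V_GS − V_th = 1.09 − 0.544 = 0.546 V.
Since V_DS = 0.13 V < V_ov = 0.546 V, the device is in the triode region.
I_D = k_n [V_ov · V_DS − ½ V_DS²] = 5.904 × [0.546 × 0.13 − 0.5 × 0.13²] = 0.369 mA.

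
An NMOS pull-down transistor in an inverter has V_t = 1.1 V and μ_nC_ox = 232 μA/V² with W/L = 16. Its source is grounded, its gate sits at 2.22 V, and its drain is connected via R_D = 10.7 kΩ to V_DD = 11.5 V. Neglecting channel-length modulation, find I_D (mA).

I_D = 1.05 mA

V_GS = V_G = 2.22 V, so V_ov = 2.22 − 1.1 = 1.12 V.
k_n = μ_nC_ox · (W/L) = 3.712 mA/V².
Assume saturation: I_D = ½ k_n V_ov² = 0.5 × 3.712 × 1.12² = 2.33 mA, giving V_DS = V_DD − I_D R_D = 11.5 − 2.33 × 10.7 = -13.4 V.
But -13.4 V < V_ov = 1.12 V, so the device is actually in triode.
In triode I_D = k_n[V_ov V_DS − ½ V_DS²] and I_D = (V_DD − V_DS)/R_D. Equating: 19.9 V_DS² − 45.48 V_DS + 11.5 = 0, giving V_DS = 0.289 V (the root below V_ov).
I_D = (11.5 − 0.289) / 10.7 = 1.05 mA.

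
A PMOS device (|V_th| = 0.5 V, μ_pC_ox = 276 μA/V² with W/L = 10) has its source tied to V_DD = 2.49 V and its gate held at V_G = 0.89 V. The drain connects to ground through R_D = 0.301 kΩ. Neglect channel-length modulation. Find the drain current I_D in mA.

V_SG = V_DD − V_G = 2.49 − 0.89 = 1.6 V, so V_ov = 1.6 − 0.5 = 1.1 V.
k_p = μ_pC_ox · (W/L) = 2.76 mA/V².
Assume saturation: I_D = ½ k_p V_ov² = 0.5 × 2.76 × 1.1² = 1.67 mA, giving V_SD = V_DD − I_D R_D = 2.49 − 1.67 × 0.301 = 1.99 V.
V_SD = 1.99 V ≥ V_ov = 1.1 V, confirming saturation.

I_D = 1.67 mA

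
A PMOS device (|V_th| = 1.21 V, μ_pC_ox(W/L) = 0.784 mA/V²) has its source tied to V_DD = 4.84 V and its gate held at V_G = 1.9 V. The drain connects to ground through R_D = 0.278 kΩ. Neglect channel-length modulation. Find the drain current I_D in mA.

V_SG = V_DD − V_G = 4.84 − 1.9 = 2.94 V, so V_ov = 2.94 − 1.21 = 1.73 V.
Assume saturation: I_D = ½ k_p V_ov² = 0.5 × 0.784 × 1.73² = 1.17 mA, giving V_SD = V_DD − I_D R_D = 4.84 − 1.17 × 0.278 = 4.51 V.
V_SD = 4.51 V ≥ V_ov = 1.73 V, confirming saturation.

I_D = 1.17 mA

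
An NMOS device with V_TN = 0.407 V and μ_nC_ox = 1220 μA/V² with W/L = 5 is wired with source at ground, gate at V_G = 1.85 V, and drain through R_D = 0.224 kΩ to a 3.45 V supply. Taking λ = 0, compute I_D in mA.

I_D = 6.35 mA

V_GS = V_G = 1.85 V, so V_ov = 1.85 − 0.407 = 1.44 V.
k_n = μ_nC_ox · (W/L) = 6.1 mA/V².
Assume saturation: I_D = ½ k_n V_ov² = 0.5 × 6.1 × 1.44² = 6.35 mA, giving V_DS = V_DD − I_D R_D = 3.45 − 6.35 × 0.224 = 2.03 V.
V_DS = 2.03 V ≥ V_ov = 1.44 V, confirming saturation.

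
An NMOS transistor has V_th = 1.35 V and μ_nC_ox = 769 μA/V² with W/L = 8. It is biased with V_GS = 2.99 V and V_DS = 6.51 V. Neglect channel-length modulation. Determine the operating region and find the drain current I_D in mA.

k_n = μ_nC_ox · (W/L) = 6.152 mA/V².
V_ov = V_GS − V_th = 2.99 − 1.35 = 1.64 V.
Since V_DS = 6.51 V ≥ V_ov = 1.64 V, the device is in saturation.
I_D = ½ k_n V_ov² = 0.5 × 6.152 × 1.64² = 8.27 mA.

Saturation; I_D = 8.27 mA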